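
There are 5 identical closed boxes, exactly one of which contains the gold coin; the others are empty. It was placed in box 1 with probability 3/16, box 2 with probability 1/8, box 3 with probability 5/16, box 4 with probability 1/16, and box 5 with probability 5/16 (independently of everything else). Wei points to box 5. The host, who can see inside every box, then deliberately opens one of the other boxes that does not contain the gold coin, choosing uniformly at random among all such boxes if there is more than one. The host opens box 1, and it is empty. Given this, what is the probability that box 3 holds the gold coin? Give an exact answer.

20/47

Apply Bayes' rule, conditioning on where the gold coin actually is.
If it is in box 1 (prior 3/16): the host opened box 1, so this case is ruled out; weight (3/16)·0 = 0.
If it is in box 2 (prior 1/8): the host has 3 equally likely choices, so probability 1/3; weight (1/8)·(1/3) = 1/24.
If it is in box 3 (prior 5/16): the host has 3 equally likely choices, so probability 1/3; weight (5/16)·(1/3) = 5/48.
If it is in box 4 (prior 1/16): the host has 3 equally likely choices, so probability 1/3; weight (1/16)·(1/3) = 1/48.
If it is in box 5 (prior 5/16): the host has 4 equally likely choices, so probability 1/4; weight (5/16)·(1/4) = 5/64.
The weights sum to 47/192.
So P(the gold coin in box 3 | the host opened box 1) = (5/48) / (47/192) = 20/47.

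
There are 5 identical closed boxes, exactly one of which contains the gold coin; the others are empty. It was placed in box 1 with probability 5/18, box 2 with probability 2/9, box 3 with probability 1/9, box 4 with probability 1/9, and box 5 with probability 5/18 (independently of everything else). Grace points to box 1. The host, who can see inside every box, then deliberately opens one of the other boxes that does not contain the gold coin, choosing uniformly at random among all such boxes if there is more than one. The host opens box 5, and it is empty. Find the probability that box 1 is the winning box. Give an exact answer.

15/47

Condition on the true location of the gold coin.
If it is in box 1 (prior 5/18): the host has 4 equally likely choices, so probability 1/4; weight (5/18)·(1/4) = 5/72.
If it is in box 2 (prior 2/9): the host has 3 equally likely choices, so probability 1/3; weight (2/9)·(1/3) = 2/27.
If it is in either of boxes 3 and 4 (prior 1/9 each): the host has 3 equally likely choices, so probability 1/3; weight (1/9)·(1/3) = 1/27 each.
If it is in box 5 (prior 5/18): the host opened box 5, so this case is ruled out; weight (5/18)·0 = 0.
The weights sum to 47/216.
So P(the gold coin in box 1 | the host opened box 5) = (5/72) / (47/216) = 15/47.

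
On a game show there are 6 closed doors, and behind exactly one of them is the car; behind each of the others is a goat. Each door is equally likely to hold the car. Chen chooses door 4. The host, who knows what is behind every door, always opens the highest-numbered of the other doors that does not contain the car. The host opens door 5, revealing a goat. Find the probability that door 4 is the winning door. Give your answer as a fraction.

Consider each possible location of the car in turn.
If it is behind any of doors 1, 2, 3, and 4 (prior 1/6 each): the host would have opened door 6 instead, probability 0; weight (1/6)·0 = 0 each.
If it is behind door 5 (prior 1/6): the host opened door 5, so this case is ruled out; weight (1/6)·0 = 0.
If it is behind door 6 (prior 1/6): door 5 is the highest-numbered option available, probability 1; weight (1/6)·1 = 1/6.
The weights sum to 1/6.
So P(the car behind door 4 | the host opened door 5) = 0 / (1/6) = 0.

0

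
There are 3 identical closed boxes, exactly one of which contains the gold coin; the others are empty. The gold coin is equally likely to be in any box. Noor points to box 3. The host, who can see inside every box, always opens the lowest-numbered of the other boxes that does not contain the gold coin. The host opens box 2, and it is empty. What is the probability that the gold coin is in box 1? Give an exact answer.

Consider each possible location of the gold coin in turn.
If it is in box 1 (prior 1/3): box 2 is the lowest-numbered option available, probability 1; weight (1/3)·1 = 1/3.
If it is in box 2 (prior 1/3): the host opened box 2, so this case is ruled out; weight (1/3)·0 = 0.
If it is in box 3 (prior 1/3): the host would have opened box 1 instead, probability 0; weight (1/3)·0 = 0.
The weights sum to 1/3.
So P(the gold coin in box 1 | the host opened box 2) = (1/3) / (1/3) = 1.

1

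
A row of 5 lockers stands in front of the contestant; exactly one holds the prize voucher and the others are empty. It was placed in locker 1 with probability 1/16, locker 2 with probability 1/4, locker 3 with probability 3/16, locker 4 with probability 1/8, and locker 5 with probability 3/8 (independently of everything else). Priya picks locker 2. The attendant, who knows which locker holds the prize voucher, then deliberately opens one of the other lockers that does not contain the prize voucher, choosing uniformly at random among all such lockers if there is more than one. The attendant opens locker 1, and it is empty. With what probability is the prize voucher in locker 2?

Apply Bayes' rule, conditioning on where the prize voucher actually is.
If it is in locker 1 (prior 1/16): the attendant opened locker 1, so this case is ruled out; weight (1/16)·0 = 0.
If it is in locker 2 (prior 1/4): the attendant has 4 equally likely choices, so probability 1/4; weight (1/4)·(1/4) = 1/16.
If it is in locker 3 (prior 3/16): the attendant has 3 equally likely choices, so probability 1/3; weight (3/16)·(1/3) = 1/16.
If it is in locker 4 (prior 1/8): the attendant has 3 equally likely choices, so probability 1/3; weight (1/8)·(1/3) = 1/24.
If it is in locker 5 (prior 3/8): the attendant has 3 equally likely choices, so probability 1/3; weight (3/8)·(1/3) = 1/8.
The weights sum to 7/24.
So P(the prize voucher in locker 2 | the attendant opened locker 1) = (1/16) / (7/24) = 3/14.

3/14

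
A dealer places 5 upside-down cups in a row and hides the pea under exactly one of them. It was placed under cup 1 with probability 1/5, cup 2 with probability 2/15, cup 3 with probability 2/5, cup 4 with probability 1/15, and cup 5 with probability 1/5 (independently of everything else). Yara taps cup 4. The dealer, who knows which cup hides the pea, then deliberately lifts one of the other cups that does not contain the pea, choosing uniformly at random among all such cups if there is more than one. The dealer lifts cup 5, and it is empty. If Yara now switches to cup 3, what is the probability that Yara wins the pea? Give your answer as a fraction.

24/47

Apply Bayes' rule, conditioning on where the pea actually is.
If it is under cup 1 (prior 1/5): the dealer has 3 equally likely choices, so probability 1/3; weight (1/5)·(1/3) = 1/15.
If it is under cup 2 (prior 2/15): the dealer has 3 equally likely choices, so probability 1/3; weight (2/15)·(1/3) = 2/45.
If it is under cup 3 (prior 2/5): the dealer has 3 equally likely choices, so probability 1/3; weight (2/5)·(1/3) = 2/15.
If it is under cup 4 (prior 1/15): the dealer has 4 equally likely choices, so probability 1/4; weight (1/15)·(1/4) = 1/60.
If it is under cup 5 (prior 1/5): the dealer opened cup 5, so this case is ruled out; weight (1/5)·0 = 0.
The weights sum to 47/180.
So P(the pea under cup 3 | the dealer opened cup 5) = (2/15) / (47/180) = 24/47.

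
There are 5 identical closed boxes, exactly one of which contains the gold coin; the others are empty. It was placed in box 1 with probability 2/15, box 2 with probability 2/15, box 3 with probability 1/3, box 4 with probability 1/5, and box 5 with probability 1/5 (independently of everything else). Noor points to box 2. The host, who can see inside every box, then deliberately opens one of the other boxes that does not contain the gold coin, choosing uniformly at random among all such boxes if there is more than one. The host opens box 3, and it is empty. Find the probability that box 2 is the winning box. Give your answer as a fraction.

Consider each possible location of the gold coin in turn.
If it is in box 1 (prior 2/15): the host has 3 equally likely choices, so probability 1/3; weight (2/15)·(1/3) = 2/45.
If it is in box 2 (prior 2/15): the host has 4 equally likely choices, so probability 1/4; weight (2/15)·(1/4) = 1/30.
If it is in box 3 (prior 1/3): the host opened box 3, so this case is ruled out; weight (1/3)·0 = 0.
If it is in either of boxes 4 and 5 (prior 1/5 each): the host has 3 equally likely choices, so probability 1/3; weight (1/5)·(1/3) = 1/15 each.
The weights sum to 19/90.
So P(the gold coin in box 2 | the host opened box 3) = (1/30) / (19/90) = 3/19.

3/19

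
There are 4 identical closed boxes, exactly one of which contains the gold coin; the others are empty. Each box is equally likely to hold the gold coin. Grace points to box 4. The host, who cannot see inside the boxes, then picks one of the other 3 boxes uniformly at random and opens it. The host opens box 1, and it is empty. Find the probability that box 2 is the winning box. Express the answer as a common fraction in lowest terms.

1/3

Consider each possible location of the gold coin in turn.
If it is in box 1 (prior 1/4): the host opened box 1, so this case is ruled out; weight (1/4)·0 = 0.
If it is in any of boxes 2, 3, and 4 (prior 1/4 each): the host picks box 1 with probability 1/3 regardless, and it is not the prize; weight (1/4)·(1/3) = 1/12 each.
The weights sum to 1/4.
So P(the gold coin in box 2 | the host opened box 1) = (1/12) / (1/4) = 1/3.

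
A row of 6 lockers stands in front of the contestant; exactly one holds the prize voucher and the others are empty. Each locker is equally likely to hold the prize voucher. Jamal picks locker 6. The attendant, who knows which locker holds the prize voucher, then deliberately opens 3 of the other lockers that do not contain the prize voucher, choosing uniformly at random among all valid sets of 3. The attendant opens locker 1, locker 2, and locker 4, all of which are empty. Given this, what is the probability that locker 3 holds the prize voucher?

5/12

Consider each possible location of the prize voucher in turn.
If it is in any of lockers 1, 2, and 4 (prior 1/6 each): that locker was opened and seen not to hold the prize — ruled out; weight (1/6)·0 = 0 each.
If it is in either of lockers 3 and 5 (prior 1/6 each): the attendant has 4 equally likely choices, so probability 1/4; weight (1/6)·(1/4) = 1/24 each.
If it is in locker 6 (prior 1/6): the attendant has 10 equally likely choices, so probability 1/10; weight (1/6)·(1/10) = 1/60.
The weights sum to 1/10.
So P(the prize voucher in locker 3 | the attendant opened locker 1, locker 2, and locker 4) = (1/24) / (1/10) = 5/12.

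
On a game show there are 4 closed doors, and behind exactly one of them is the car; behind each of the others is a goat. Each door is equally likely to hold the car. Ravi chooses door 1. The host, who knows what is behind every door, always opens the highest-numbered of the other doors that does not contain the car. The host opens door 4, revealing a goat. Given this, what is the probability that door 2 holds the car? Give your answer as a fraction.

Apply Bayes' rule, conditioning on where the car actually is.
If it is behind any of doors 1, 2, and 3 (prior 1/4 each): door 4 is the highest-numbered option available, probability 1; weight (1/4)·1 = 1/4 each.
If it is behind door 4 (prior 1/4): the host opened door 4, so this case is ruled out; weight (1/4)·0 = 0.
The weights sum to 3/4.
So P(the car behind door 2 | the host opened door 4) = (1/4) / (3/4) = 1/3.

1/3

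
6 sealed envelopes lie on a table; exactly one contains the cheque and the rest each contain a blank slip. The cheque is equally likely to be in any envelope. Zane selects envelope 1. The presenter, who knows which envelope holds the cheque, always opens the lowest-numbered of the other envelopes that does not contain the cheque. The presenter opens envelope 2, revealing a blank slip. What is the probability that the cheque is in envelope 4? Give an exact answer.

1/5

Apply Bayes' rule, conditioning on where the cheque actually is.
If it is in any of envelopes 1, 3, 4, 5, and 6 (prior 1/6 each): envelope 2 is the lowest-numbered option available, probability 1; weight (1/6)·1 = 1/6 each.
If it is in envelope 2 (prior 1/6): the presenter opened envelope 2, so this case is ruled out; weight (1/6)·0 = 0.
The weights sum to 5/6.
So P(the cheque in envelope 4 | the presenter opened envelope 2) = (1/6) / (5/6) = 1/5.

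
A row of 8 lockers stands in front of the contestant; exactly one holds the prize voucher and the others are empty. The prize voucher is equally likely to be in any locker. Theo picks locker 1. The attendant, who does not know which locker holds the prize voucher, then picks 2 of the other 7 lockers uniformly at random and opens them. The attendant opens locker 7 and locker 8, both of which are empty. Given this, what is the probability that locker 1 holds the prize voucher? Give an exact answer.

1/6

Apply Bayes' rule, conditioning on where the prize voucher actually is.
If it is in any of lockers 1, 2, 3, 4, 5, and 6 (prior 1/8 each): the attendant picks exactly this set with probability 1/21 regardless, and none is the prize; weight (1/8)·(1/21) = 1/168 each.
If it is in either of lockers 7 and 8 (prior 1/8 each): that locker was opened and seen not to hold the prize — ruled out; weight (1/8)·0 = 0 each.
The weights sum to 1/28.
So P(the prize voucher in locker 1 | the attendant opened locker 7 and locker 8) = (1/168) / (1/28) = 1/6.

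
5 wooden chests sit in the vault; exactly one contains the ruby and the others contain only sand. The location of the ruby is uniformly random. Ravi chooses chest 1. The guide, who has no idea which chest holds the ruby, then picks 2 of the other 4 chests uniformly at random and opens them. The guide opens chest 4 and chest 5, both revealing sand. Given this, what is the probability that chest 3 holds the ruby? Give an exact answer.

1/3

Apply Bayes' rule, conditioning on where the ruby actually is.
If it is in any of chests 1, 2, and 3 (prior 1/5 each): the guide picks exactly this set with probability 1/6 regardless, and none is the prize; weight (1/5)·(1/6) = 1/30 each.
If it is in either of chests 4 and 5 (prior 1/5 each): that chest was opened and seen not to hold the prize — ruled out; weight (1/5)·0 = 0 each.
The weights sum to 1/10.
So P(the ruby in chest 3 | the guide opened chest 4 and chest 5) = (1/30) / (1/10) = 1/3.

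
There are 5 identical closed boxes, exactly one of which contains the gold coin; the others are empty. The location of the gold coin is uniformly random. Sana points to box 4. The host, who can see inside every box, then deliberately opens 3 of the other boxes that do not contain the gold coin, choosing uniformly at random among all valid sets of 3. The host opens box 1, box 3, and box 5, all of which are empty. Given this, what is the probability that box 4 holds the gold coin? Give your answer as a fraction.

1/5

Condition on the true location of the gold coin.
If it is in any of boxes 1, 3, and 5 (prior 1/5 each): that box was opened and seen not to hold the prize — ruled out; weight (1/5)·0 = 0 each.
If it is in box 2 (prior 1/5): the host has no choice, probability 1; weight (1/5)·1 = 1/5.
If it is in box 4 (prior 1/5): the host has 4 equally likely choices, so probability 1/4; weight (1/5)·(1/4) = 1/20.
The weights sum to 1/4.
So P(the gold coin in box 4 | the host opened box 1, box 3, and box 5) = (1/20) / (1/4) = 1/5.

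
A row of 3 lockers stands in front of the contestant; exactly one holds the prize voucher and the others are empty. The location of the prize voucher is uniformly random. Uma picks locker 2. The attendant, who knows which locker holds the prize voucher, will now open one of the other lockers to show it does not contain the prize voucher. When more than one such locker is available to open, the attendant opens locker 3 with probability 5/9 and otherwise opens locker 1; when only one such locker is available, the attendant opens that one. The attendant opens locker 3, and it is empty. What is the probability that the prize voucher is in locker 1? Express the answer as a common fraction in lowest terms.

Consider each possible location of the prize voucher in turn.
If it is in locker 1 (prior 1/3): only locker 3 is available, probability 1; weight (1/3)·1 = 1/3.
If it is in locker 2 (prior 1/3): locker 3 is available, opened with probability 5/9; weight (1/3)·(5/9) = 5/27.
If it is in locker 3 (prior 1/3): the attendant opened locker 3, so this case is ruled out; weight (1/3)·0 = 0.
The weights sum to 14/27.
So P(the prize voucher in locker 1 | the attendant opened locker 3) = (1/3) / (14/27) = 9/14.

9/14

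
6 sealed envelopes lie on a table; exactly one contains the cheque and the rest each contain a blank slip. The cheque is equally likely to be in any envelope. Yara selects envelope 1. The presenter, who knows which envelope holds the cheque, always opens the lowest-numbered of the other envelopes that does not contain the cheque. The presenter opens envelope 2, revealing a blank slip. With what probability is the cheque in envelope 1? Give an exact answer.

1/5

Condition on the true location of the cheque.
If it is in any of envelopes 1, 3, 4, 5, and 6 (prior 1/6 each): envelope 2 is the lowest-numbered option available, probability 1; weight (1/6)·1 = 1/6 each.
If it is in envelope 2 (prior 1/6): the presenter opened envelope 2, so this case is ruled out; weight (1/6)·0 = 0.
The weights sum to 5/6.
So P(the cheque in envelope 1 | the presenter opened envelope 2) = (1/6) / (5/6) = 1/5.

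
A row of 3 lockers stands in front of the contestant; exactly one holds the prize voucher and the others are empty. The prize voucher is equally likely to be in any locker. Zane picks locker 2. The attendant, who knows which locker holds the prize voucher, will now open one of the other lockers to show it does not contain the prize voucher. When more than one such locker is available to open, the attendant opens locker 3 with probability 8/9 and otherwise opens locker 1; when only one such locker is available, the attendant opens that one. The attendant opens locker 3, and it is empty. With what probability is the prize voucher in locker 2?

Consider each possible location of the prize voucher in turn.
If it is in locker 1 (prior 1/3): only locker 3 is available, probability 1; weight (1/3)·1 = 1/3.
If it is in locker 2 (prior 1/3): locker 3 is available, opened with probability 8/9; weight (1/3)·(8/9) = 8/27.
If it is in locker 3 (prior 1/3): the attendant opened locker 3, so this case is ruled out; weight (1/3)·0 = 0.
The weights sum to 17/27.
So P(the prize voucher in locker 2 | the attendant opened locker 3) = (8/27) / (17/27) = 8/17.

8/17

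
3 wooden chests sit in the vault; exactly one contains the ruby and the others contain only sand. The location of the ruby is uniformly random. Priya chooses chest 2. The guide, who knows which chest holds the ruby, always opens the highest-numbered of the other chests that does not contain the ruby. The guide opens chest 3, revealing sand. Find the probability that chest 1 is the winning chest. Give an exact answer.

1/2

Consider each possible location of the ruby in turn.
If it is in either of chests 1 and 2 (prior 1/3 each): chest 3 is the highest-numbered option available, probability 1; weight (1/3)·1 = 1/3 each.
If it is in chest 3 (prior 1/3): the guide opened chest 3, so this case is ruled out; weight (1/3)·0 = 0.
The weights sum to 2/3.
So P(the ruby in chest 1 | the guide opened chest 3) = (1/3) / (2/3) = 1/2.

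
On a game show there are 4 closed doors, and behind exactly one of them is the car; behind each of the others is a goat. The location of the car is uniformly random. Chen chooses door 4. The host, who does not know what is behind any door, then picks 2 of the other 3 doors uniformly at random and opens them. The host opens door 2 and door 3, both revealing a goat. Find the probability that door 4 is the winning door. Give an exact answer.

1/2

Apply Bayes' rule, conditioning on where the car actually is.
If it is behind either of doors 1 and 4 (prior 1/4 each): the host picks exactly this set with probability 1/3 regardless, and none is the prize; weight (1/4)·(1/3) = 1/12 each.
If it is behind either of doors 2 and 3 (prior 1/4 each): that door was opened and seen not to hold the prize — ruled out; weight (1/4)·0 = 0 each.
The weights sum to 1/6.
So P(the car behind door 4 | the host opened door 2 and door 3) = (1/12) / (1/6) = 1/2.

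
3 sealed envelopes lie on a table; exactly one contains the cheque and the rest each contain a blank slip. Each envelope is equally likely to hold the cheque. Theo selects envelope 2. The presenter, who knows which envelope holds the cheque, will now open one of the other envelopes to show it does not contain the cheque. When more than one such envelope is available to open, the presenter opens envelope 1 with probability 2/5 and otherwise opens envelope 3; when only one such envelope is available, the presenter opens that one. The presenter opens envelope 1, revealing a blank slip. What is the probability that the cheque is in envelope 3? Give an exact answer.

5/7

Consider each possible location of the cheque in turn.
If it is in envelope 1 (prior 1/3): the presenter opened envelope 1, so this case is ruled out; weight (1/3)·0 = 0.
If it is in envelope 2 (prior 1/3): envelope 1 is available, opened with probability 2/5; weight (1/3)·(2/5) = 2/15.
If it is in envelope 3 (prior 1/3): only envelope 1 is available, probability 1; weight (1/3)·1 = 1/3.
The weights sum to 7/15.
So P(the cheque in envelope 3 | the presenter opened envelope 1) = (1/3) / (7/15) = 5/7.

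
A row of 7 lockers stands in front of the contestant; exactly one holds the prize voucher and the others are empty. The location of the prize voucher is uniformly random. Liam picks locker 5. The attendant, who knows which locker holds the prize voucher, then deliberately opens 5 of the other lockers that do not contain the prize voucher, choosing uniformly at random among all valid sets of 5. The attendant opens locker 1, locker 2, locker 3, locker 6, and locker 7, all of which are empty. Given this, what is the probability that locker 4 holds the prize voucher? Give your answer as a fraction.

Consider each possible location of the prize voucher in turn.
If it is in any of lockers 1, 2, 3, 6, and 7 (prior 1/7 each): that locker was opened and seen not to hold the prize — ruled out; weight (1/7)·0 = 0 each.
If it is in locker 4 (prior 1/7): the attendant has no choice, probability 1; weight (1/7)·1 = 1/7.
If it is in locker 5 (prior 1/7): the attendant has 6 equally likely choices, so probability 1/6; weight (1/7)·(1/6) = 1/42.
The weights sum to 1/6.
So P(the prize voucher in locker 4 | the attendant opened locker 1, locker 2, locker 3, locker 6, and locker 7) = (1/7) / (1/6) = 6/7.

6/7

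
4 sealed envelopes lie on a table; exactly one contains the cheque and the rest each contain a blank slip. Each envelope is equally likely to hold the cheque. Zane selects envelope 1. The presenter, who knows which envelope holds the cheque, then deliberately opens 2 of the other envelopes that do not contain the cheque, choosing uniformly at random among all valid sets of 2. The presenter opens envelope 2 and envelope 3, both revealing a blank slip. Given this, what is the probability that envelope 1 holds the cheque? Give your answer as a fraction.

1/4

Apply Bayes' rule, conditioning on where the cheque actually is.
If it is in envelope 1 (prior 1/4): the presenter has 3 equally likely choices, so probability 1/3; weight (1/4)·(1/3) = 1/12.
If it is in either of envelopes 2 and 3 (prior 1/4 each): that envelope was opened and seen not to hold the prize — ruled out; weight (1/4)·0 = 0 each.
If it is in envelope 4 (prior 1/4): the presenter has no choice, probability 1; weight (1/4)·1 = 1/4.
The weights sum to 1/3.
So P(the cheque in envelope 1 | the presenter opened envelope 2 and envelope 3) = (1/12) / (1/3) = 1/4.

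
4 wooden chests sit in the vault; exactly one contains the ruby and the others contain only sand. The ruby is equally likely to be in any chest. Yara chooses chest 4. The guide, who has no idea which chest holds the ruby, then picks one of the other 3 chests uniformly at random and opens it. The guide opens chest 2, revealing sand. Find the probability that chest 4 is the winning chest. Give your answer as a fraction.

Because the guide chose which chest to open without knowing where the ruby is, the choice is independent of the prize location. Learning that chest 2 does not hold the ruby simply rules out that one location and leaves the remaining 3 chests still equally likely by symmetry.
So P(the ruby in chest 4) = 1/3.

1/3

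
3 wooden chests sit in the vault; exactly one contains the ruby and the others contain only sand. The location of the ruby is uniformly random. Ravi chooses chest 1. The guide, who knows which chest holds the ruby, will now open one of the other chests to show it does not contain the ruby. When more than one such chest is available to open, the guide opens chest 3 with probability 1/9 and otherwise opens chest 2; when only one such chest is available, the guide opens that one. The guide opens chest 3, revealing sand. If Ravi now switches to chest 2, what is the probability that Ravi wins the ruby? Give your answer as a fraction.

9/10

Consider each possible location of the ruby in turn.
If it is in chest 1 (prior 1/3): chest 3 is available, opened with probability 1/9; weight (1/3)·(1/9) = 1/27.
If it is in chest 2 (prior 1/3): only chest 3 is available, probability 1; weight (1/3)·1 = 1/3.
If it is in chest 3 (prior 1/3): the guide opened chest 3, so this case is ruled out; weight (1/3)·0 = 0.
The weights sum to 10/27.
So P(the ruby in chest 2 | the guide opened chest 3) = (1/3) / (10/27) = 9/10.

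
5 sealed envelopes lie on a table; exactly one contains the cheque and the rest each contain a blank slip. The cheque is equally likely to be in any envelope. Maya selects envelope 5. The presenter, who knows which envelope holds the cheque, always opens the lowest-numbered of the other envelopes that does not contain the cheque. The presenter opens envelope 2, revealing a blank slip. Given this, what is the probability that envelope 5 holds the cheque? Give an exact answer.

Apply Bayes' rule, conditioning on where the cheque actually is.
If it is in envelope 1 (prior 1/5): envelope 2 is the lowest-numbered option available, probability 1; weight (1/5)·1 = 1/5.
If it is in envelope 2 (prior 1/5): the presenter opened envelope 2, so this case is ruled out; weight (1/5)·0 = 0.
If it is in any of envelopes 3, 4, and 5 (prior 1/5 each): the presenter would have opened envelope 1 instead, probability 0; weight (1/5)·0 = 0 each.
The weights sum to 1/5.
So P(the cheque in envelope 5 | the presenter opened envelope 2) = 0 / (1/5) = 0.

0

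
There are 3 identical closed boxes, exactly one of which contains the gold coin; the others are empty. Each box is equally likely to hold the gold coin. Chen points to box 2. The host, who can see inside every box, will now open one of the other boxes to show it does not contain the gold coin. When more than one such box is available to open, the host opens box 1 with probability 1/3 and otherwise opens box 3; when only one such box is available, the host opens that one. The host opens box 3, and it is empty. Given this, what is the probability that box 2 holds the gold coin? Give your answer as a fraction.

Consider each possible location of the gold coin in turn.
If it is in box 1 (prior 1/3): only box 3 is available, probability 1; weight (1/3)·1 = 1/3.
If it is in box 2 (prior 1/3): box 1 is available but not opened, probability 2/3; weight (1/3)·(2/3) = 2/9.
If it is in box 3 (prior 1/3): the host opened box 3, so this case is ruled out; weight (1/3)·0 = 0.
The weights sum to 5/9.
So P(the gold coin in box 2 | the host opened box 3) = (2/9) / (5/9) = 2/5.

2/5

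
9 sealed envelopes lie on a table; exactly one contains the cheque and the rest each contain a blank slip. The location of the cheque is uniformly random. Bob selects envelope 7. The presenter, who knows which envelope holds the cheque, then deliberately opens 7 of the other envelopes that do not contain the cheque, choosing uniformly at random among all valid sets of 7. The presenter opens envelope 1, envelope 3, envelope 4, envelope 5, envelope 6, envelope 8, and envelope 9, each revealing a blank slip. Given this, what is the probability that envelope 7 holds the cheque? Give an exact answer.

Condition on the true location of the cheque.
If it is in any of envelopes 1, 3, 4, 5, 6, 8, and 9 (prior 1/9 each): that envelope was opened and seen not to hold the prize — ruled out; weight (1/9)·0 = 0 each.
If it is in envelope 2 (prior 1/9): the presenter has no choice, probability 1; weight (1/9)·1 = 1/9.
If it is in envelope 7 (prior 1/9): the presenter has 8 equally likely choices, so probability 1/8; weight (1/9)·(1/8) = 1/72.
The weights sum to 1/8.
So P(the cheque in envelope 7 | the presenter opened envelope 1, envelope 3, envelope 4, envelope 5, envelope 6, envelope 8, and envelope 9) = (1/72) / (1/8) = 1/9.

1/9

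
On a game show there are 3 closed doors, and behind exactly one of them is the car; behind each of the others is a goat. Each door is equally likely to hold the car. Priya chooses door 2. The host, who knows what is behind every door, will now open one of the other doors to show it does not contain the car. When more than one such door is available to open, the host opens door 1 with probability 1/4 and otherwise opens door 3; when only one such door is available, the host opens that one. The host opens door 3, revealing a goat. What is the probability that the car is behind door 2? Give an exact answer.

Consider each possible location of the car in turn.
If it is behind door 1 (prior 1/3): only door 3 is available, probability 1; weight (1/3)·1 = 1/3.
If it is behind door 2 (prior 1/3): door 1 is available but not opened, probability 3/4; weight (1/3)·(3/4) = 1/4.
If it is behind door 3 (prior 1/3): the host opened door 3, so this case is ruled out; weight (1/3)·0 = 0.
The weights sum to 7/12.
So P(the car behind door 2 | the host opened door 3) = (1/4) / (7/12) = 3/7.

3/7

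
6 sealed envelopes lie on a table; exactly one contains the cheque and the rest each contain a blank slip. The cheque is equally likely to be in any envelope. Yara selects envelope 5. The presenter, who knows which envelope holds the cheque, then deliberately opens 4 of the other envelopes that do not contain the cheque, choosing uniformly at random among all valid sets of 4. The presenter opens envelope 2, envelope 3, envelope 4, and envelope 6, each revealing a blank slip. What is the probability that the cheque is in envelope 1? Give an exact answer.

5/6

Apply Bayes' rule, conditioning on where the cheque actually is.
If it is in envelope 1 (prior 1/6): the presenter has no choice, probability 1; weight (1/6)·1 = 1/6.
If it is in any of envelopes 2, 3, 4, and 6 (prior 1/6 each): that envelope was opened and seen not to hold the prize — ruled out; weight (1/6)·0 = 0 each.
If it is in envelope 5 (prior 1/6): the presenter has 5 equally likely choices, so probability 1/5; weight (1/6)·(1/5) = 1/30.
The weights sum to 1/5.
So P(the cheque in envelope 1 | the presenter opened envelope 2, envelope 3, envelope 4, and envelope 6) = (1/6) / (1/5) = 5/6.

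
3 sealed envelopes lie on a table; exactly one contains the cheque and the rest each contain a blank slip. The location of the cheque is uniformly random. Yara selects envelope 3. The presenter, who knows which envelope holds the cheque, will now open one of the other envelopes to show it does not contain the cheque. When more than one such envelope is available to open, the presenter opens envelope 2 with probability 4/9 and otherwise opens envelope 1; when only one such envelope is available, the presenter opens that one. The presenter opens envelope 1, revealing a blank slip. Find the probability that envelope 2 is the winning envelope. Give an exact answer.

9/14

Apply Bayes' rule, conditioning on where the cheque actually is.
If it is in envelope 1 (prior 1/3): the presenter opened envelope 1, so this case is ruled out; weight (1/3)·0 = 0.
If it is in envelope 2 (prior 1/3): only envelope 1 is available, probability 1; weight (1/3)·1 = 1/3.
If it is in envelope 3 (prior 1/3): envelope 2 is available but not opened, probability 5/9; weight (1/3)·(5/9) = 5/27.
The weights sum to 14/27.
So P(the cheque in envelope 2 | the presenter opened envelope 1) = (1/3) / (14/27) = 9/14.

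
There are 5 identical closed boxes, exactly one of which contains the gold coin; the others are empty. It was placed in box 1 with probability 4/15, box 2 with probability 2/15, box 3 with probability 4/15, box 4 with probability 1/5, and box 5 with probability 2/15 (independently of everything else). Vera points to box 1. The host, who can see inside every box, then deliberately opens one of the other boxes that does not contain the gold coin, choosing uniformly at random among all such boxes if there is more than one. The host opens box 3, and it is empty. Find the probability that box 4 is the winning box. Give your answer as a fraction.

Consider each possible location of the gold coin in turn.
If it is in box 1 (prior 4/15): the host has 4 equally likely choices, so probability 1/4; weight (4/15)·(1/4) = 1/15.
If it is in either of boxes 2 and 5 (prior 2/15 each): the host has 3 equally likely choices, so probability 1/3; weight (2/15)·(1/3) = 2/45 each.
If it is in box 3 (prior 4/15): the host opened box 3, so this case is ruled out; weight (4/15)·0 = 0.
If it is in box 4 (prior 1/5): the host has 3 equally likely choices, so probability 1/3; weight (1/5)·(1/3) = 1/15.
The weights sum to 2/9.
So P(the gold coin in box 4 | the host opened box 3) = (1/15) / (2/9) = 3/10.

3/10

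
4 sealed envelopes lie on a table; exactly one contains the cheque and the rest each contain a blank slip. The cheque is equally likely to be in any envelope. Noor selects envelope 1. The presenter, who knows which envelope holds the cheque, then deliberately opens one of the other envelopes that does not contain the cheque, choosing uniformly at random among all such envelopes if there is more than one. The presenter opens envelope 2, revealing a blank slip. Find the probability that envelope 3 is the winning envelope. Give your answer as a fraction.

Condition on the true location of the cheque.
If it is in envelope 1 (prior 1/4): the presenter has 3 equally likely choices, so probability 1/3; weight (1/4)·(1/3) = 1/12.
If it is in envelope 2 (prior 1/4): the presenter opened envelope 2, so this case is ruled out; weight (1/4)·0 = 0.
If it is in either of envelopes 3 and 4 (prior 1/4 each): the presenter has 2 equally likely choices, so probability 1/2; weight (1/4)·(1/2) = 1/8 each.
The weights sum to 1/3.
So P(the cheque in envelope 3 | the presenter opened envelope 2) = (1/8) / (1/3) = 3/8.

3/8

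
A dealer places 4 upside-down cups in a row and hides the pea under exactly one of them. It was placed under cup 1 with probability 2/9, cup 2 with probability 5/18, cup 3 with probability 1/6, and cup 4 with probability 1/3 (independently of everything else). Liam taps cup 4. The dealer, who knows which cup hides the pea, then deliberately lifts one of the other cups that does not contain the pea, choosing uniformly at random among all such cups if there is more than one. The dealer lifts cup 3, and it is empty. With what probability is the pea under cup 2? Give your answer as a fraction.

5/13

Condition on the true location of the pea.
If it is under cup 1 (prior 2/9): the dealer has 2 equally likely choices, so probability 1/2; weight (2/9)·(1/2) = 1/9.
If it is under cup 2 (prior 5/18): the dealer has 2 equally likely choices, so probability 1/2; weight (5/18)·(1/2) = 5/36.
If it is under cup 3 (prior 1/6): the dealer opened cup 3, so this case is ruled out; weight (1/6)·0 = 0.
If it is under cup 4 (prior 1/3): the dealer has 3 equally likely choices, so probability 1/3; weight (1/3)·(1/3) = 1/9.
The weights sum to 13/36.
So P(the pea under cup 2 | the dealer opened cup 3) = (5/36) / (13/36) = 5/13.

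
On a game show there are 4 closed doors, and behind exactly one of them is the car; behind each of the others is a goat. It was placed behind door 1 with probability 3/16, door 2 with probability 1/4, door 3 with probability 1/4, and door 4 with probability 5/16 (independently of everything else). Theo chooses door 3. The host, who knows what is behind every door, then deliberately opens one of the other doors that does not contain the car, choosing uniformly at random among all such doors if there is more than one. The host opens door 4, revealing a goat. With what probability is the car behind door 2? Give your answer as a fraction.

12/29

Condition on the true location of the car.
If it is behind door 1 (prior 3/16): the host has 2 equally likely choices, so probability 1/2; weight (3/16)·(1/2) = 3/32.
If it is behind door 2 (prior 1/4): the host has 2 equally likely choices, so probability 1/2; weight (1/4)·(1/2) = 1/8.
If it is behind door 3 (prior 1/4): the host has 3 equally likely choices, so probability 1/3; weight (1/4)·(1/3) = 1/12.
If it is behind door 4 (prior 5/16): the host opened door 4, so this case is ruled out; weight (5/16)·0 = 0.
The weights sum to 29/96.
So P(the car behind door 2 | the host opened door 4) = (1/8) / (29/96) = 12/29.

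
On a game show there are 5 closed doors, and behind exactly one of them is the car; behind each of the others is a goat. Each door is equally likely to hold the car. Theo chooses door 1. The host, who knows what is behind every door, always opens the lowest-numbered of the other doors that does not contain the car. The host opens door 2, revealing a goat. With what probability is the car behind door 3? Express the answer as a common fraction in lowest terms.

1/4

Condition on the true location of the car.
If it is behind any of doors 1, 3, 4, and 5 (prior 1/5 each): door 2 is the lowest-numbered option available, probability 1; weight (1/5)·1 = 1/5 each.
If it is behind door 2 (prior 1/5): the host opened door 2, so this case is ruled out; weight (1/5)·0 = 0.
The weights sum to 4/5.
So P(the car behind door 3 | the host opened door 2) = (1/5) / (4/5) = 1/4.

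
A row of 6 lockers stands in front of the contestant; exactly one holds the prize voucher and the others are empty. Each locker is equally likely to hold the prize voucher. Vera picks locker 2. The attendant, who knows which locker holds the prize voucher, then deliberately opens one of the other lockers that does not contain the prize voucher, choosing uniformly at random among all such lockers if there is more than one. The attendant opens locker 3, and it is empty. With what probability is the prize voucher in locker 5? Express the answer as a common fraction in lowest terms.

5/24

Condition on the true location of the prize voucher.
If it is in any of lockers 1, 4, 5, and 6 (prior 1/6 each): the attendant has 4 equally likely choices, so probability 1/4; weight (1/6)·(1/4) = 1/24 each.
If it is in locker 2 (prior 1/6): the attendant has 5 equally likely choices, so probability 1/5; weight (1/6)·(1/5) = 1/30.
If it is in locker 3 (prior 1/6): the attendant opened locker 3, so this case is ruled out; weight (1/6)·0 = 0.
The weights sum to 1/5.
So P(the prize voucher in locker 5 | the attendant opened locker 3) = (1/24) / (1/5) = 5/24.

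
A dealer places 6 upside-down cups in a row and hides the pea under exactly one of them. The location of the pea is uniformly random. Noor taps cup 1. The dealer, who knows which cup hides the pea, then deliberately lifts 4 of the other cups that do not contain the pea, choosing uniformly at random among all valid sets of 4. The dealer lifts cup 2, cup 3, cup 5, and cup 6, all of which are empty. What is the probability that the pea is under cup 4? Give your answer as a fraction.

Consider each possible location of the pea in turn.
If it is under cup 1 (prior 1/6): the dealer has 5 equally likely choices, so probability 1/5; weight (1/6)·(1/5) = 1/30.
If it is under any of cups 2, 3, 5, and 6 (prior 1/6 each): that cup was opened and seen not to hold the prize — ruled out; weight (1/6)·0 = 0 each.
If it is under cup 4 (prior 1/6): the dealer has no choice, probability 1; weight (1/6)·1 = 1/6.
The weights sum to 1/5.
So P(the pea under cup 4 | the dealer opened cup 2, cup 3, cup 5, and cup 6) = (1/6) / (1/5) = 5/6.

5/6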